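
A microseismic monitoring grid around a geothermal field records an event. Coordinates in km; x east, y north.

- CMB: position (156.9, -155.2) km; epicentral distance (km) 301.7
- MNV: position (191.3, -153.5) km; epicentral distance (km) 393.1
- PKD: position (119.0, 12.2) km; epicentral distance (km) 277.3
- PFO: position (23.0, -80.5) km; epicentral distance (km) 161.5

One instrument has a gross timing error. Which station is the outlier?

MNV

Solve using three stations at a time. Using CMB, PKD, PFO (subtract circle equations pairwise → linear system) gives (x, y) ≈ (-138.0, -91.8).
Distances from that point to each station vs reported:
  CMB: calculated 301.6 vs reported 301.7 → residual 0.1 km
  MNV: calculated 335.0 vs reported 393.1 → residual 58.1 km
  PKD: calculated 277.2 vs reported 277.3 → residual 0.1 km
  PFO: calculated 161.4 vs reported 161.5 → residual 0.1 km
CMB, PKD, PFO are mutually consistent (residuals ≈ 0); MNV is off by 58.1 km.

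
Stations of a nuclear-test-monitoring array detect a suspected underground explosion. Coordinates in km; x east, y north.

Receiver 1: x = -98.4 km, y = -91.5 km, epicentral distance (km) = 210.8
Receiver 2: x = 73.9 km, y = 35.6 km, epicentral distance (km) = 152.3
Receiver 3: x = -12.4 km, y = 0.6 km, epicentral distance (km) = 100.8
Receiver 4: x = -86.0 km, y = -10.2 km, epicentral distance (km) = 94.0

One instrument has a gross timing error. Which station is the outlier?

Solve using three stations at a time. Using Receiver 2, Receiver 3, Receiver 4 (subtract circle equations pairwise → linear system) gives (x, y) ≈ (-71.1, 83.0).
Distances from that point to each station vs reported:
  Receiver 1: calculated 176.6 vs reported 210.8 → residual 34.2 km
  Receiver 2: calculated 152.5 vs reported 152.3 → residual 0.2 km
  Receiver 3: calculated 101.1 vs reported 100.8 → residual 0.3 km
  Receiver 4: calculated 94.4 vs reported 94.0 → residual 0.4 km
Receiver 2, Receiver 3, Receiver 4 are mutually consistent (residuals ≈ 0); Receiver 1 is off by 34.2 km.

Receiver 1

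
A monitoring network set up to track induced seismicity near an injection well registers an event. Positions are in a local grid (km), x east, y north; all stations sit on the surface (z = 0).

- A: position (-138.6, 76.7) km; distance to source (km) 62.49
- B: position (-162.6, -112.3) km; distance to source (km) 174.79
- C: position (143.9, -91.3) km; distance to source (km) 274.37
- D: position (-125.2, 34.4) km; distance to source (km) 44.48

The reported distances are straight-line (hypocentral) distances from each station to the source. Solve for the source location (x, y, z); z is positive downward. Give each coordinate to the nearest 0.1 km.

Each station gives a sphere (x−x_i)² + (y−y_i)² + z² = d_i² (stations at z=0).
Subtracting the A sphere from B and C: z² cancels, leaving linear equations in x and y:
-48.0 x − 378.0 y = -12689.34
565.0 x − 336.0 y = -67423.85
Solving: x ≈ -92.393, y ≈ 45.302 km (keep extra digits for the depth step; rounded: -92.4, 45.3).
Then from the A sphere: z² = 62.49² − (x + 138.6)² − (y − 76.7)² with x = -92.393, y = 45.302, so z ≈ 28.001 ≈ 28.0 km.

x ≈ -92.4 km, y ≈ 45.3 km, depth ≈ 28.0 km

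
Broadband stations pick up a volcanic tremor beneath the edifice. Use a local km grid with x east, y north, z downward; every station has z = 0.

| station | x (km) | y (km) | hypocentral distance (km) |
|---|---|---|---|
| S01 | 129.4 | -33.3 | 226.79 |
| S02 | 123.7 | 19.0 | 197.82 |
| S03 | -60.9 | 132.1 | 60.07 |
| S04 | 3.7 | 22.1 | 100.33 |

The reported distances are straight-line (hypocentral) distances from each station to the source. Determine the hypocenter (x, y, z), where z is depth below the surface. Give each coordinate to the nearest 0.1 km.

Each station gives a sphere (x−x_i)² + (y−y_i)² + z² = d_i² (stations at z=0).
Subtracting the S01 sphere from S02 and S03: z² cancels, leaving linear equations in x and y:
-11.4 x + 104.6 y = 10110.39
-380.6 x + 330.8 y = 51131.27
Solving: x ≈ -55.600, y ≈ 90.598 km (keep extra digits for the depth step; rounded: -55.6, 90.6).
Then from the S01 sphere: z² = 226.79² − (x − 129.4)² − (y + 33.3)² with x = -55.600, y = 90.598, so z ≈ 43.104 ≈ 43.1 km.

(-55.6, 90.6, 43.1)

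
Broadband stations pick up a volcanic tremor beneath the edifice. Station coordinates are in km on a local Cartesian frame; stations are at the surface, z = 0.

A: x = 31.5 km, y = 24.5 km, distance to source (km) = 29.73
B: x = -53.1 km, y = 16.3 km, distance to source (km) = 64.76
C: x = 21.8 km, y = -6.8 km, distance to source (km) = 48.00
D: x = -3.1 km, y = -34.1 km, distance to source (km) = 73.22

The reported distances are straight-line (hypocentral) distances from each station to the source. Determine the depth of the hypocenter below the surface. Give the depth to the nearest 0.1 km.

Each station gives a sphere (x−x_i)² + (y−y_i)² + z² = d_i² (stations at z=0).
Subtracting the A sphere from B and C: z² cancels, leaving linear equations in x and y:
-169.2 x − 16.4 y = -1817.18
-19.4 x − 62.6 y = -2491.15
Solving: x ≈ 7.096, y ≈ 37.596 km (keep extra digits for the depth step; rounded: 7.1, 37.6).
Then from the A sphere: z² = 29.73² − (x − 31.5)² − (y − 24.5)² with x = 7.096, y = 37.596, so z ≈ 10.808 ≈ 10.8 km.
Check against D (with the unrounded solution): distance 73.22 ≈ 73.22 km. ✓

z ≈ 10.8 km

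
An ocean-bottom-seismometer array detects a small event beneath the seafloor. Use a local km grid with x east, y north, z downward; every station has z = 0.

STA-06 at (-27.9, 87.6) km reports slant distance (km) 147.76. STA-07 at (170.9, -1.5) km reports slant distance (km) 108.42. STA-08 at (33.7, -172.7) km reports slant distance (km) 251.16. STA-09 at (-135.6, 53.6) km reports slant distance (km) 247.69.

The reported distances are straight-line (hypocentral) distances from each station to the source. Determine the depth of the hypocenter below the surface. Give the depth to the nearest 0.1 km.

59.2 km

Each station gives a sphere (x−x_i)² + (y−y_i)² + z² = d_i² (stations at z=0).
Subtracting the STA-06 sphere from STA-07 and STA-08: z² cancels, leaving linear equations in x and y:
397.6 x − 178.2 y = 30835.01
123.2 x − 520.6 y = -18739.52
Solving: x ≈ 104.802, y ≈ 60.797 km (keep extra digits for the depth step; rounded: 104.8, 60.8).
Then from the STA-06 sphere: z² = 147.76² − (x + 27.9)² − (y − 87.6)² with x = 104.802, y = 60.797, so z ≈ 59.201 ≈ 59.2 km.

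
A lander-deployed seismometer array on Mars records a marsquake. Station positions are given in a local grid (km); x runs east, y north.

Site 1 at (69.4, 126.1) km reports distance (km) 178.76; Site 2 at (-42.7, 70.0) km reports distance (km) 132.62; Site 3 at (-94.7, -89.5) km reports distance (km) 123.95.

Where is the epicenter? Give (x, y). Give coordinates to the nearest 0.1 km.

Circle about each station: (x − 69.4)² + (y − 126.1)² = 178.76²; (x + 42.7)² + (y − 70.0)² = 132.62²; (x + 94.7)² + (y + 89.5)² = 123.95².
Subtracting the Site 1 equation from the Site 2 and Site 3 equations removes the quadratic terms:
-224.2 x − 112.2 y = 372.79
-328.2 x − 431.2 y = 12852.31
Solving the 2×2 system: x ≈ 21.4, y ≈ -46.1 km.

(21.4, -46.1)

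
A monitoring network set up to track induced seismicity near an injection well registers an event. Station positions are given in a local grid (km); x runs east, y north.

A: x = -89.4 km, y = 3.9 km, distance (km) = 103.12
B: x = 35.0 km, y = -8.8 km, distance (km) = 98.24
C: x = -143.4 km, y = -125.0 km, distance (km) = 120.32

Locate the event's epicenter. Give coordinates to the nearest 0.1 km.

x ≈ -31.3 km, y ≈ -81.3 km

Circle about each station: (x + 89.4)² + (y − 3.9)² = 103.12²; (x − 35.0)² + (y + 8.8)² = 98.24²; (x + 143.4)² + (y + 125.0)² = 120.32².
Subtracting pairs of circle equations eliminates x²+y² and gives linear equations (the radical axes):
248.8 x − 25.4 y = -5722.49
-108.0 x − 257.8 y = 24337.82
Solving the 2×2 system: x ≈ -31.3, y ≈ -81.3 km.
Check against A (with the unrounded x, y): √((x + 89.4)²+(y − 3.9)²) = 103.12 ≈ 103.12 km. ✓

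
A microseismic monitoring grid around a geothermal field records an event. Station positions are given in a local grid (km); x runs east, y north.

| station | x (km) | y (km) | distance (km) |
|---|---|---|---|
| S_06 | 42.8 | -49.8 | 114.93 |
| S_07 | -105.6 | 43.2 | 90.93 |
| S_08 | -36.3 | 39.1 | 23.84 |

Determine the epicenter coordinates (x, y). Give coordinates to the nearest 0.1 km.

Circle about each station: (x − 42.8)² + (y + 49.8)² = 114.93²; (x + 105.6)² + (y − 43.2)² = 90.93²; (x + 36.3)² + (y − 39.1)² = 23.84².
Subtracting the S_06 equation from the S_07 and S_08 equations removes the quadratic terms:
-296.8 x + 186.0 y = 13646.36
-158.2 x + 177.8 y = 11175.18
Solving the 2×2 system: x ≈ -14.9, y ≈ 49.6 km.
Check against S_06 (with the unrounded x, y): √((x − 42.8)²+(y + 49.8)²) = 114.93 ≈ 114.93 km. ✓

(-14.9, 49.6)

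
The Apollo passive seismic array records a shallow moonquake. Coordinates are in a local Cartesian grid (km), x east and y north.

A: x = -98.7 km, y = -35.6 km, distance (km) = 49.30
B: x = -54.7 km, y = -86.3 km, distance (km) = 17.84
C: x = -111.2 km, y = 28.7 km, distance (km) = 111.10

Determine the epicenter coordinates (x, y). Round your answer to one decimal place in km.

(-66.7, -73.1)

Circle about each station: (x + 98.7)² + (y + 35.6)² = 49.30²; (x + 54.7)² + (y + 86.3)² = 17.84²; (x + 111.2)² + (y − 28.7)² = 111.10².
Subtracting the A equation from the B and C equations removes the quadratic terms:
88.0 x − 101.4 y = 1542.95
-25.0 x + 128.6 y = -7732.64
Solving the 2×2 system: x ≈ -66.7, y ≈ -73.1 km.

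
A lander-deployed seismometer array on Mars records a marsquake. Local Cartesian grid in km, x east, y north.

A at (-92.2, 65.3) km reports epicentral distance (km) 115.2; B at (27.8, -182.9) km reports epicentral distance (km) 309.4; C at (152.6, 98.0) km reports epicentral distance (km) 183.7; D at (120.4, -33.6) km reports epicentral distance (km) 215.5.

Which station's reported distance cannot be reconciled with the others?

A

Solve using three stations at a time. Using B, C, D (subtract circle equations pairwise → linear system) gives (x, y) ≈ (-29.4, 121.0).
Distances from that point to each station vs reported:
  A: calculated 83.9 vs reported 115.2 → residual 31.3 km
  B: calculated 309.3 vs reported 309.4 → residual 0.1 km
  C: calculated 183.5 vs reported 183.7 → residual 0.2 km
  D: calculated 215.3 vs reported 215.5 → residual 0.2 km
B, C, D are mutually consistent (residuals ≈ 0); A is off by 31.3 km.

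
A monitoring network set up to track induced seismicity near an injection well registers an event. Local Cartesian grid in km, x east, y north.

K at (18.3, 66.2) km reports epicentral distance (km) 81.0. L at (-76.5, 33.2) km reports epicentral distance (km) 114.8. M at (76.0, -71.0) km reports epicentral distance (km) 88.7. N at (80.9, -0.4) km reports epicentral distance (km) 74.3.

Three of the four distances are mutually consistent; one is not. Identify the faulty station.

Solve using three stations at a time. Using K, M, N (subtract circle equations pairwise → linear system) gives (x, y) ≈ (7.8, -14.2).
Distances from that point to each station vs reported:
  K: calculated 81.1 vs reported 81.0 → residual 0.1 km
  L: calculated 96.7 vs reported 114.8 → residual 18.1 km
  M: calculated 88.7 vs reported 88.7 → residual 0.0 km
  N: calculated 74.4 vs reported 74.3 → residual 0.1 km
K, M, N are mutually consistent (residuals ≈ 0); L is off by 18.1 km.

L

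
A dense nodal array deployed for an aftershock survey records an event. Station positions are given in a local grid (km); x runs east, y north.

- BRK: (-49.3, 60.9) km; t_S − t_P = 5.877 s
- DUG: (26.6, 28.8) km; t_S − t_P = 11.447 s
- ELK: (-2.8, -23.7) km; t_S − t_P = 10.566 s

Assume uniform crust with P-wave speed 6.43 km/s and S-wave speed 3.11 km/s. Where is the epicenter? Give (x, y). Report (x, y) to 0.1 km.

Distance from S−P lag: d = Δt · v_P v_S / (v_P − v_S) = Δt · (6.43·3.11)/(6.43−3.11) ≈ 6.0233·Δt.
So d_BRK = 35.40, d_DUG = 68.95, d_ELK = 63.64 km.
Circle about each station: (x + 49.3)² + (y − 60.9)² = 35.40²; (x − 26.6)² + (y − 28.8)² = 68.95²; (x + 2.8)² + (y + 23.7)² = 63.64².
Subtracting pairs of circle equations eliminates x²+y² and gives linear equations (the radical axes):
151.8 x − 64.2 y = -8103.24
93.0 x − 169.2 y = -8366.66
Solving the 2×2 system: x ≈ -42.3, y ≈ 26.2 km.
Check against BRK (with the unrounded x, y): √((x + 49.3)²+(y − 60.9)²) = 35.40 ≈ 35.40 km. ✓

(-42.3, 26.2)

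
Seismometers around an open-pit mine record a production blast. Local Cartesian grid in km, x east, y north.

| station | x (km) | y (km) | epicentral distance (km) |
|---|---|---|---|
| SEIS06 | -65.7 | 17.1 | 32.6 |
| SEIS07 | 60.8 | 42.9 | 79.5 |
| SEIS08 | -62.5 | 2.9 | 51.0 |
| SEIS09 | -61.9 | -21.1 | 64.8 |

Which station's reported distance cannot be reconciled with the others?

SEIS06

Solve using three stations at a time. Using SEIS07, SEIS08, SEIS09 (subtract circle equations pairwise → linear system) gives (x, y) ≈ (-16.7, 25.3).
Distances from that point to each station vs reported:
  SEIS06: calculated 49.7 vs reported 32.6 → residual 17.1 km
  SEIS07: calculated 79.5 vs reported 79.5 → residual 0.0 km
  SEIS08: calculated 51.0 vs reported 51.0 → residual 0.0 km
  SEIS09: calculated 64.8 vs reported 64.8 → residual 0.0 km
SEIS07, SEIS08, SEIS09 are mutually consistent (residuals ≈ 0); SEIS06 is off by 17.1 km.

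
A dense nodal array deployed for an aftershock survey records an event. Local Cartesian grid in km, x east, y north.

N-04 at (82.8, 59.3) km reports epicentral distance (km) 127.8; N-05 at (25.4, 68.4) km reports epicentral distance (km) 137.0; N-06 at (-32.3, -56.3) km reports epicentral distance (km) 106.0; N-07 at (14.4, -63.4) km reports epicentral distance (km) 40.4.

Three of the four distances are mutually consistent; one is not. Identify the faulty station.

N-06

Solve using three stations at a time. Using N-04, N-05, N-07 (subtract circle equations pairwise → linear system) gives (x, y) ≈ (54.8, -65.4).
Distances from that point to each station vs reported:
  N-04: calculated 127.8 vs reported 127.8 → residual 0.0 km
  N-05: calculated 137.0 vs reported 137.0 → residual 0.0 km
  N-06: calculated 87.6 vs reported 106.0 → residual 18.4 km
  N-07: calculated 40.5 vs reported 40.4 → residual 0.1 km
N-04, N-05, N-07 are mutually consistent (residuals ≈ 0); N-06 is off by 18.4 km.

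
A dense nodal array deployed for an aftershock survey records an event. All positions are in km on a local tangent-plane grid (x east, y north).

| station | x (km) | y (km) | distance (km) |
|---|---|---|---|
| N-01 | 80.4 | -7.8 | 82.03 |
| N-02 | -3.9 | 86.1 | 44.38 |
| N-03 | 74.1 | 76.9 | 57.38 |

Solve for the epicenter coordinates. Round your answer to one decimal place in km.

x ≈ 23.0 km, y ≈ 50.8 km

Circle about each station: (x − 80.4)² + (y + 7.8)² = 82.03²; (x + 3.9)² + (y − 86.1)² = 44.38²; (x − 74.1)² + (y − 76.9)² = 57.38².
Subtracting pairs of circle equations eliminates x²+y² and gives linear equations (the radical axes):
-168.6 x + 187.8 y = 5662.76
-12.6 x + 169.4 y = 8315.88
Solving the 2×2 system: x ≈ 23.0, y ≈ 50.8 km.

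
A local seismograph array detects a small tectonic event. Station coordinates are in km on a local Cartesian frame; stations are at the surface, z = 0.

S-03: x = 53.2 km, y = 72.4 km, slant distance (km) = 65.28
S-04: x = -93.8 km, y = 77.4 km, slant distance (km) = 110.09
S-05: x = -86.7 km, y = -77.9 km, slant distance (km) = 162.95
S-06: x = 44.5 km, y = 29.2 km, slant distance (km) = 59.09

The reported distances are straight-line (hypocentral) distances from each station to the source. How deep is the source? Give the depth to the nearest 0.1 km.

z ≈ 39.0 km

Each station gives a sphere (x−x_i)² + (y−y_i)² + z² = d_i² (stations at z=0).
Subtracting the S-03 sphere from S-04 and S-05: z² cancels, leaving linear equations in x and y:
-294.0 x + 10.0 y = -1141.13
-279.8 x − 300.6 y = -16777.92
Solving: x ≈ 5.602, y ≈ 50.600 km (keep extra digits for the depth step; rounded: 5.6, 50.6).
Then from the S-03 sphere: z² = 65.28² − (x − 53.2)² − (y − 72.4)² with x = 5.602, y = 50.600, so z ≈ 38.996 ≈ 39.0 km.
Check against S-06 (with the unrounded solution): distance 59.09 ≈ 59.09 km. ✓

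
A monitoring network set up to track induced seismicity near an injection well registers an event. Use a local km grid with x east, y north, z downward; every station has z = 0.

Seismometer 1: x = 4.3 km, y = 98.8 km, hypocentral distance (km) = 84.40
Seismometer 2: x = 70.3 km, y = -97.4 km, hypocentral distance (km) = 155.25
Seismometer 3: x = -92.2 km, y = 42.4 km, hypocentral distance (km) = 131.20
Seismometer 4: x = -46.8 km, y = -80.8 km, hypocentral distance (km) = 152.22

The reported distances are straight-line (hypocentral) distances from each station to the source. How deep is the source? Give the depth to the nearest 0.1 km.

Each station gives a sphere (x−x_i)² + (y−y_i)² + z² = d_i² (stations at z=0).
Subtracting the Seismometer 1 sphere from Seismometer 2 and Seismometer 3: z² cancels, leaving linear equations in x and y:
132.0 x − 392.4 y = -12330.28
-193.0 x − 112.8 y = -9571.41
Solving: x ≈ 26.097, y ≈ 40.201 km (keep extra digits for the depth step; rounded: 26.1, 40.2).
Then from the Seismometer 1 sphere: z² = 84.40² − (x − 4.3)² − (y − 98.8)² with x = 26.097, y = 40.201, so z ≈ 56.696 ≈ 56.7 km.

56.7 km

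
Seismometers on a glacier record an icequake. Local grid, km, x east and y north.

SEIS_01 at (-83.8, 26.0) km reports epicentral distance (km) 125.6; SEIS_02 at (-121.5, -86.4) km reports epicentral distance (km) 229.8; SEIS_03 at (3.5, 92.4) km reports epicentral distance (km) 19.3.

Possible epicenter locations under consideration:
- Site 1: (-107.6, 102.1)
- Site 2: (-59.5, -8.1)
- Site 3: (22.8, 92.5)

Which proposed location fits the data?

Site 3

For each candidate, compare |candidate − station| to the reported distance:
Site 1: residuals SEIS_01 45.9, SEIS_02 40.8, SEIS_03 92.2 → max 92.2 km
Site 2: residuals SEIS_01 83.7, SEIS_02 129.9, SEIS_03 99.3 → max 129.9 km
Site 3: residuals SEIS_01 0.0, SEIS_02 0.0, SEIS_03 0.0 → max 0.0 km
Only Site 3 has all residuals ≈ 0.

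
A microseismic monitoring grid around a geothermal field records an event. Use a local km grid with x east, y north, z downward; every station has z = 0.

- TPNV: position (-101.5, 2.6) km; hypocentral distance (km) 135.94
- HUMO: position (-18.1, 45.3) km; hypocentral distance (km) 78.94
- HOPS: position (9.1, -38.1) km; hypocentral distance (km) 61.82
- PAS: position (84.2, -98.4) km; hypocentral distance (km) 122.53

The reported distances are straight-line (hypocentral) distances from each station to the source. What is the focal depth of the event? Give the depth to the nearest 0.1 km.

Each station gives a sphere (x−x_i)² + (y−y_i)² + z² = d_i² (stations at z=0).
Subtracting the TPNV sphere from HUMO and HOPS: z² cancels, leaving linear equations in x and y:
166.8 x + 85.4 y = 4318.85
221.2 x − 81.4 y = 5883.38
Solving: x ≈ 26.303, y ≈ -0.801 km (keep extra digits for the depth step; rounded: 26.3, -0.8).
Then from the TPNV sphere: z² = 135.94² − (x + 101.5)² − (y − 2.6)² with x = 26.303, y = -0.801, so z ≈ 46.201 ≈ 46.2 km.

z ≈ 46.2 km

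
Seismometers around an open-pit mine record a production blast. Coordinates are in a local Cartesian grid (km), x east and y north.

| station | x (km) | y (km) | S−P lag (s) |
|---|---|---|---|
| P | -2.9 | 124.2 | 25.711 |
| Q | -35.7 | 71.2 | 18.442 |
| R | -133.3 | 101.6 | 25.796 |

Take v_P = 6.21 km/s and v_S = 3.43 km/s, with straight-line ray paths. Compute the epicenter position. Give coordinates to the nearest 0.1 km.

(-35.4, -70.1)

Distance from S−P lag: d = Δt · v_P v_S / (v_P − v_S) = Δt · (6.21·3.43)/(6.21−3.43) ≈ 7.6620·Δt.
So d_P = 197.00, d_Q = 141.30, d_R = 197.65 km.
Circle about each station: (x + 2.9)² + (y − 124.2)² = 197.00²; (x + 35.7)² + (y − 71.2)² = 141.30²; (x + 133.3)² + (y − 101.6)² = 197.65².
Subtracting the P equation from the Q and R equations removes the quadratic terms:
-65.6 x − 106.0 y = 9753.19
-260.8 x − 45.2 y = 12400.88
Solving the 2×2 system: x ≈ -35.4, y ≈ -70.1 km.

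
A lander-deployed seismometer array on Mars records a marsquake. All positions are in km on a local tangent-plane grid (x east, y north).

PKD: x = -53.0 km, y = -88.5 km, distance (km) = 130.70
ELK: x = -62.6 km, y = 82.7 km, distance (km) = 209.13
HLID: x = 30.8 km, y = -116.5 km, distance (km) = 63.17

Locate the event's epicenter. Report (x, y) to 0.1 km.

Circle about each station: (x + 53.0)² + (y + 88.5)² = 130.70²; (x + 62.6)² + (y − 82.7)² = 209.13²; (x − 30.8)² + (y + 116.5)² = 63.17².
Subtracting pairs of circle equations eliminates x²+y² and gives linear equations (the radical axes):
-19.2 x + 342.4 y = -26536.07
167.6 x − 56.0 y = 16971.68
Solving the 2×2 system: x ≈ 76.8, y ≈ -73.2 km.
Check against PKD (with the unrounded x, y): √((x + 53.0)²+(y + 88.5)²) = 130.71 ≈ 130.70 km. ✓

x ≈ 76.8 km, y ≈ -73.2 km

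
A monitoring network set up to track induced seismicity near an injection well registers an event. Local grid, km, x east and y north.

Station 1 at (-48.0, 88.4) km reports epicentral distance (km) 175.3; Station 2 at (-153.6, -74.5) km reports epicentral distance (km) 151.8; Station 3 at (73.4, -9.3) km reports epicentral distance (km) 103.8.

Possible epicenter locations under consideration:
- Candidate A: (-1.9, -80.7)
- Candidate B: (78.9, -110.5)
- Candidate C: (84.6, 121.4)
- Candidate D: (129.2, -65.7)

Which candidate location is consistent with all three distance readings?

Candidate A

For each candidate, compare |candidate − station| to the reported distance:
Candidate A: residuals Station 1 0.0, Station 2 0.0, Station 3 0.0 → max 0.0 km
Candidate B: residuals Station 1 60.6, Station 2 83.5, Station 3 2.5 → max 83.5 km
Candidate C: residuals Station 1 38.7, Station 2 156.6, Station 3 27.4 → max 156.6 km
Candidate D: residuals Station 1 59.5, Station 2 131.1, Station 3 24.5 → max 131.1 km
Only Candidate A has all residuals ≈ 0.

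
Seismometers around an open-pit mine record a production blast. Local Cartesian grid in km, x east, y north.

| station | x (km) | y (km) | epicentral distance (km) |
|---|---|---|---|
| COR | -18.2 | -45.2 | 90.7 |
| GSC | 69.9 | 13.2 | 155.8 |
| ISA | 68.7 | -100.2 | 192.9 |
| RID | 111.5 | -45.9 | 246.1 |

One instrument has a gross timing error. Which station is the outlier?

RID

Solve using three stations at a time. Using COR, GSC, ISA (subtract circle equations pairwise → linear system) gives (x, y) ≈ (-85.9, 15.2).
Distances from that point to each station vs reported:
  COR: calculated 90.7 vs reported 90.7 → residual 0.0 km
  GSC: calculated 155.8 vs reported 155.8 → residual 0.0 km
  ISA: calculated 192.9 vs reported 192.9 → residual 0.0 km
  RID: calculated 206.6 vs reported 246.1 → residual 39.5 km
COR, GSC, ISA are mutually consistent (residuals ≈ 0); RID is off by 39.5 km.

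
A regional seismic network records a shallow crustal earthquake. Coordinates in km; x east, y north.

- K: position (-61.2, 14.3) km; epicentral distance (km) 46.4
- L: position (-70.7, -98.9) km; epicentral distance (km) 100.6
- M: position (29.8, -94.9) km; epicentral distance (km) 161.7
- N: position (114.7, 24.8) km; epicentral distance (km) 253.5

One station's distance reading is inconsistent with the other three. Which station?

Solve using three stations at a time. Using K, L, M (subtract circle equations pairwise → linear system) gives (x, y) ≈ (-103.9, -3.9).
Distances from that point to each station vs reported:
  K: calculated 46.4 vs reported 46.4 → residual 0.0 km
  L: calculated 100.6 vs reported 100.6 → residual 0.0 km
  M: calculated 161.7 vs reported 161.7 → residual 0.0 km
  N: calculated 220.5 vs reported 253.5 → residual 33.0 km
K, L, M are mutually consistent (residuals ≈ 0); N is off by 33.0 km.

N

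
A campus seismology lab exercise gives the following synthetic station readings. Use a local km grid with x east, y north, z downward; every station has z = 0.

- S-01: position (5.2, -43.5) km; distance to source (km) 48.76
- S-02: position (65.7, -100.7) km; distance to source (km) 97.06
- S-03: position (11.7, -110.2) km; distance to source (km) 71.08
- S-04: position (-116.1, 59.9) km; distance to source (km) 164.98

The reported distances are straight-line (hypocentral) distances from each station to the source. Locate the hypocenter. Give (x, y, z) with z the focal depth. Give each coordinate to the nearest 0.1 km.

Each station gives a sphere (x−x_i)² + (y−y_i)² + z² = d_i² (stations at z=0).
Subtracting the S-01 sphere from S-02 and S-03: z² cancels, leaving linear equations in x and y:
121.0 x − 114.4 y = 5494.58
13.0 x − 133.4 y = 7686.81
Solving: x ≈ -9.990, y ≈ -58.596 km (keep extra digits for the depth step; rounded: -10.0, -58.6).
Then from the S-01 sphere: z² = 48.76² − (x − 5.2)² − (y + 43.5)² with x = -9.990, y = -58.596, so z ≈ 43.805 ≈ 43.8 km.

x ≈ -10.0 km, y ≈ -58.6 km, depth ≈ 43.8 km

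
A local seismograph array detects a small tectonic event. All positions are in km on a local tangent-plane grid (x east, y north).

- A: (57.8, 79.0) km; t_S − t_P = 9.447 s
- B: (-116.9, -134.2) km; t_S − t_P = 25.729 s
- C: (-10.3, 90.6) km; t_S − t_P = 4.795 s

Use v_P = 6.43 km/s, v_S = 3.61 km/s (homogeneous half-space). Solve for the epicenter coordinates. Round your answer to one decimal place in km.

-14.9 km east, 51.4 km north

Distance from S−P lag: d = Δt · v_P v_S / (v_P − v_S) = Δt · (6.43·3.61)/(6.43−3.61) ≈ 8.2313·Δt.
So d_A = 77.76, d_B = 211.78, d_C = 39.47 km.
Circle about each station: (x − 57.8)² + (y − 79.0)² = 77.76²; (x + 116.9)² + (y + 134.2)² = 211.78²; (x + 10.3)² + (y − 90.6)² = 39.47².
Subtracting the A equation from the B and C equations removes the quadratic terms:
-349.4 x − 426.4 y = -16710.74
-136.2 x + 23.2 y = 3221.35
Solving the 2×2 system: x ≈ -14.9, y ≈ 51.4 km.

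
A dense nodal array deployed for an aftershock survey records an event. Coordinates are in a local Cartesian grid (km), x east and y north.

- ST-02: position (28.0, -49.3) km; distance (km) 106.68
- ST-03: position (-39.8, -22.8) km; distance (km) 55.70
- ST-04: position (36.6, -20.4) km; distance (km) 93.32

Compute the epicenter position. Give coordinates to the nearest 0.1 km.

(-40.0, 32.9)

Circle about each station: (x − 28.0)² + (y + 49.3)² = 106.68²; (x + 39.8)² + (y + 22.8)² = 55.70²; (x − 36.6)² + (y + 20.4)² = 93.32².
Subtracting pairs of circle equations eliminates x²+y² and gives linear equations (the radical axes):
-135.6 x + 53.0 y = 7167.52
17.2 x + 57.8 y = 1213.23
Solving the 2×2 system: x ≈ -40.0, y ≈ 32.9 km.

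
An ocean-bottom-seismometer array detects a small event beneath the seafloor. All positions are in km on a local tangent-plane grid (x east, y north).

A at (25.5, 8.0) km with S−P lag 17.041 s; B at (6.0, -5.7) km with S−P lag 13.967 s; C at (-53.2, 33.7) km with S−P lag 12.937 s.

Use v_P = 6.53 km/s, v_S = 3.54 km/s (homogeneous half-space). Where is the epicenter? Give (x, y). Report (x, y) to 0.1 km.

Distance from S−P lag: d = Δt · v_P v_S / (v_P − v_S) = Δt · (6.53·3.54)/(6.53−3.54) ≈ 7.7312·Δt.
So d_A = 131.75, d_B = 107.98, d_C = 100.02 km.
Circle about each station: (x − 25.5)² + (y − 8.0)² = 131.75²; (x − 6.0)² + (y + 5.7)² = 107.98²; (x + 53.2)² + (y − 33.7)² = 100.02².
Subtracting pairs of circle equations eliminates x²+y² and gives linear equations (the radical axes):
-39.0 x − 27.4 y = 5052.62
-157.4 x + 51.4 y = 10605.74
Solving the 2×2 system: x ≈ -87.1, y ≈ -60.4 km.

-87.1 km east, -60.4 km north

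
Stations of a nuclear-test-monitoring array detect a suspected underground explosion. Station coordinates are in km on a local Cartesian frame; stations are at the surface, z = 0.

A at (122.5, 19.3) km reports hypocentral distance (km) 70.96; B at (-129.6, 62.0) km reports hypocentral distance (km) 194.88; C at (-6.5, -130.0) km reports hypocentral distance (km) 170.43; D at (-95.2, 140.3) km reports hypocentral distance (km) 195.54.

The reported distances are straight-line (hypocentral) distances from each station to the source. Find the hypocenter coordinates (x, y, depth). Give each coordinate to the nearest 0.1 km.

Each station gives a sphere (x−x_i)² + (y−y_i)² + z² = d_i² (stations at z=0).
Subtracting the A sphere from B and C: z² cancels, leaving linear equations in x and y:
-504.2 x + 85.4 y = -27681.47
-258.0 x − 298.6 y = -22447.55
Solving: x ≈ 59.000, y ≈ 24.198 km (keep extra digits for the depth step; rounded: 59.0, 24.2).
Then from the A sphere: z² = 70.96² − (x − 122.5)² − (y − 19.3)² with x = 59.000, y = 24.198, so z ≈ 31.290 ≈ 31.3 km.

(59.0, 24.2, 31.3)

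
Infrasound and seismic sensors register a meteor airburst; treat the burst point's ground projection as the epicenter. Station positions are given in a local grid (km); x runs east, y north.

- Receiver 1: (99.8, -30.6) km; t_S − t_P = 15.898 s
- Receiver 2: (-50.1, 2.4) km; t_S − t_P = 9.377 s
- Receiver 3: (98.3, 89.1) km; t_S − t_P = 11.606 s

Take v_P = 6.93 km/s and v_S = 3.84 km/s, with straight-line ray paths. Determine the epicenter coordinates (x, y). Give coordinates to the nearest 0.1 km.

Distance from S−P lag: d = Δt · v_P v_S / (v_P − v_S) = Δt · (6.93·3.84)/(6.93−3.84) ≈ 8.6120·Δt.
So d_Receiver 1 = 136.91, d_Receiver 2 = 80.76, d_Receiver 3 = 99.95 km.
Circle about each station: (x − 99.8)² + (y + 30.6)² = 136.91²; (x + 50.1)² + (y − 2.4)² = 80.76²; (x − 98.3)² + (y − 89.1)² = 99.95².
Subtracting pairs of circle equations eliminates x²+y² and gives linear equations (the radical axes):
-299.8 x + 66.0 y = 3841.54
-3.0 x + 239.4 y = 15459.65
Solving the 2×2 system: x ≈ 1.4, y ≈ 64.6 km.

x ≈ 1.4 km, y ≈ 64.6 km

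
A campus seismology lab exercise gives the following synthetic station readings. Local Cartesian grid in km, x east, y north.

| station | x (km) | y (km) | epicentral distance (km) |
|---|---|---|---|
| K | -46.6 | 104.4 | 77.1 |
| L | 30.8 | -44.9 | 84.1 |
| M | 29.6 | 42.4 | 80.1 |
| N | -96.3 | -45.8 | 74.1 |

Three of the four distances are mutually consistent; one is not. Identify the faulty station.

Solve using three stations at a time. Using L, M, N (subtract circle equations pairwise → linear system) gives (x, y) ≈ (-39.3, 1.6).
Distances from that point to each station vs reported:
  K: calculated 103.1 vs reported 77.1 → residual 26.0 km
  L: calculated 84.1 vs reported 84.1 → residual 0.0 km
  M: calculated 80.1 vs reported 80.1 → residual 0.0 km
  N: calculated 74.1 vs reported 74.1 → residual 0.0 km
L, M, N are mutually consistent (residuals ≈ 0); K is off by 26.0 km.

K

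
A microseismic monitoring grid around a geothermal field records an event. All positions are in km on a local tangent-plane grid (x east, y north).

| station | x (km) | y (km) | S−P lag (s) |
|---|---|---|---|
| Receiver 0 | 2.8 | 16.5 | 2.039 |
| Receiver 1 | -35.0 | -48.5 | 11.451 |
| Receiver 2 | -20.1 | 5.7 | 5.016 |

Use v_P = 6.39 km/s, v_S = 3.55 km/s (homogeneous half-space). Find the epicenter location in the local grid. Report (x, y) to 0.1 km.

(11.6, 30.2)

Distance from S−P lag: d = Δt · v_P v_S / (v_P − v_S) = Δt · (6.39·3.55)/(6.39−3.55) ≈ 7.9875·Δt.
So d_Receiver 0 = 16.29, d_Receiver 1 = 91.46, d_Receiver 2 = 40.07 km.
Circle about each station: (x − 2.8)² + (y − 16.5)² = 16.29²; (x + 35.0)² + (y + 48.5)² = 91.46²; (x + 20.1)² + (y − 5.7)² = 40.07².
Subtracting the Receiver 0 equation from the Receiver 1 and Receiver 2 equations removes the quadratic terms:
-75.6 x − 130.0 y = -4802.41
-45.8 x − 21.6 y = -1183.83
Solving the 2×2 system: x ≈ 11.6, y ≈ 30.2 km.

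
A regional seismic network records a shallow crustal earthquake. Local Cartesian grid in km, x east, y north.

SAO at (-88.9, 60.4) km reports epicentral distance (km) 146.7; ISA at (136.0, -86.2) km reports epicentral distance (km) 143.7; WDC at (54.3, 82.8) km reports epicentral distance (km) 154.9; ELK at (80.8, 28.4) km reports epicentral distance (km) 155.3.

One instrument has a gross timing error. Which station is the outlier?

ELK

Solve using three stations at a time. Using SAO, ISA, WDC (subtract circle equations pairwise → linear system) gives (x, y) ≈ (-5.3, -60.2).
Distances from that point to each station vs reported:
  SAO: calculated 146.7 vs reported 146.7 → residual 0.0 km
  ISA: calculated 143.7 vs reported 143.7 → residual 0.0 km
  WDC: calculated 154.9 vs reported 154.9 → residual 0.0 km
  ELK: calculated 123.5 vs reported 155.3 → residual 31.8 km
SAO, ISA, WDC are mutually consistent (residuals ≈ 0); ELK is off by 31.8 km.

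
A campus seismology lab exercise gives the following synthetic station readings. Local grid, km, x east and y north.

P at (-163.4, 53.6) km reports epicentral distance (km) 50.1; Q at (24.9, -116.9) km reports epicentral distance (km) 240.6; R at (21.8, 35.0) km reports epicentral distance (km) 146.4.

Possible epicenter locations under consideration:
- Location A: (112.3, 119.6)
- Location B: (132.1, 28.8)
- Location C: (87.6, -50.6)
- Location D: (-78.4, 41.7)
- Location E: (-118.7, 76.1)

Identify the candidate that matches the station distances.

Location E

For each candidate, compare |candidate − station| to the reported distance:
Location A: residuals P 233.4, Q 11.5, R 22.5 → max 233.4 km
Location B: residuals P 246.4, Q 59.7, R 35.9 → max 246.4 km
Location C: residuals P 221.7, Q 149.3, R 38.4 → max 221.7 km
Location D: residuals P 35.7, Q 51.3, R 46.0 → max 51.3 km
Location E: residuals P 0.1, Q 0.0, R 0.0 → max 0.1 km
Only Location E has all residuals ≈ 0.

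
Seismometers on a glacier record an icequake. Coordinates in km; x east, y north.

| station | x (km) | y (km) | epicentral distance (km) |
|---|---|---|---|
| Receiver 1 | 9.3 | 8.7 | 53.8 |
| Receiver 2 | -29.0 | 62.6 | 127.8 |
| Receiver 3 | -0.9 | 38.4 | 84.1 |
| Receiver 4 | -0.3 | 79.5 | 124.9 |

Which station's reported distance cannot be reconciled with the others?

Receiver 2

Solve using three stations at a time. Using Receiver 1, Receiver 3, Receiver 4 (subtract circle equations pairwise → linear system) gives (x, y) ≈ (9.6, -44.9).
Distances from that point to each station vs reported:
  Receiver 1: calculated 53.6 vs reported 53.8 → residual 0.2 km
  Receiver 2: calculated 114.3 vs reported 127.8 → residual 13.5 km
  Receiver 3: calculated 84.0 vs reported 84.1 → residual 0.1 km
  Receiver 4: calculated 124.8 vs reported 124.9 → residual 0.1 km
Receiver 1, Receiver 3, Receiver 4 are mutually consistent (residuals ≈ 0); Receiver 2 is off by 13.5 km.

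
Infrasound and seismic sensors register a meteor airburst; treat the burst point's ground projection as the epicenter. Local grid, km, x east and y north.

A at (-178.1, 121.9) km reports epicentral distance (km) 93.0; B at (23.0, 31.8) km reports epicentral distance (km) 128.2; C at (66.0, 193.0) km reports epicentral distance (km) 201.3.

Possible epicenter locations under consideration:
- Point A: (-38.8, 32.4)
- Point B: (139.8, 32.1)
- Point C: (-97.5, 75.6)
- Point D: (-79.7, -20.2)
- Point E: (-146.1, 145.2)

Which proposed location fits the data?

Point C

For each candidate, compare |candidate − station| to the reported distance:
Point A: residuals A 72.6, B 66.4, C 9.5 → max 72.6 km
Point B: residuals A 237.3, B 11.4, C 24.3 → max 237.3 km
Point C: residuals A 0.0, B 0.0, C 0.0 → max 0.0 km
Point D: residuals A 79.8, B 13.1, C 56.9 → max 79.8 km
Point E: residuals A 53.4, B 75.4, C 16.1 → max 75.4 km
Only Point C has all residuals ≈ 0.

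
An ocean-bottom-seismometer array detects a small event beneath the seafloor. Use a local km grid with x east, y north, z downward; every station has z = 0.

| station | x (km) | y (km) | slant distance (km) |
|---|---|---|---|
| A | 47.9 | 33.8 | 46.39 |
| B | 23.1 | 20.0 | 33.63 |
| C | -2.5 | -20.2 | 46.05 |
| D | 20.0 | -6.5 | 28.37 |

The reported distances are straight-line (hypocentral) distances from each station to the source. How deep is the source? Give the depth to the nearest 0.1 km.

Each station gives a sphere (x−x_i)² + (y−y_i)² + z² = d_i² (stations at z=0).
Subtracting the A sphere from B and C: z² cancels, leaving linear equations in x and y:
-49.6 x − 27.6 y = -1482.18
-100.8 x − 108.0 y = -2991.13
Solving: x ≈ 30.108, y ≈ -0.406 km (keep extra digits for the depth step; rounded: 30.1, -0.4).
Then from the A sphere: z² = 46.39² − (x − 47.9)² − (y − 33.8)² with x = 30.108, y = -0.406, so z ≈ 25.796 ≈ 25.8 km.
Check against D (with the unrounded solution): distance 28.37 ≈ 28.37 km. ✓

25.8 km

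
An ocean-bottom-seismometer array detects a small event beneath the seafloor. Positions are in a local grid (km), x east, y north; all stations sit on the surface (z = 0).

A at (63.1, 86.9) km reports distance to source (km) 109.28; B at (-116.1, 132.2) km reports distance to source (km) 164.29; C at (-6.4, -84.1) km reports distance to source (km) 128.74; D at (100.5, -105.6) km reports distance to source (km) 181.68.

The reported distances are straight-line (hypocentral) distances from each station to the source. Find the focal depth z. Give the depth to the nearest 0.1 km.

Each station gives a sphere (x−x_i)² + (y−y_i)² + z² = d_i² (stations at z=0).
Subtracting the A sphere from B and C: z² cancels, leaving linear equations in x and y:
-358.4 x + 90.6 y = 4373.74
-139.0 x − 342.0 y = -9051.32
Solving: x ≈ -5.000, y ≈ 28.498 km (keep extra digits for the depth step; rounded: -5.0, 28.5).
Then from the A sphere: z² = 109.28² − (x − 63.1)² − (y − 86.9)² with x = -5.000, y = 28.498, so z ≈ 62.400 ≈ 62.4 km.

depth ≈ 62.4 km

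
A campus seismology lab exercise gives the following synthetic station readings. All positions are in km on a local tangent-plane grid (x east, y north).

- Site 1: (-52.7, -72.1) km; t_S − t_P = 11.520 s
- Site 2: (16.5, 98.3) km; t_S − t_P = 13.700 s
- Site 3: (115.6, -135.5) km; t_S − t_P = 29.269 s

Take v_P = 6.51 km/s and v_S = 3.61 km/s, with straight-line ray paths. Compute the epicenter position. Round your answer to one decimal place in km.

Distance from S−P lag: d = Δt · v_P v_S / (v_P − v_S) = Δt · (6.51·3.61)/(6.51−3.61) ≈ 8.1038·Δt.
So d_Site 1 = 93.36, d_Site 2 = 111.02, d_Site 3 = 237.19 km.
Circle about each station: (x + 52.7)² + (y + 72.1)² = 93.36²; (x − 16.5)² + (y − 98.3)² = 111.02²; (x − 115.6)² + (y + 135.5)² = 237.19².
Subtracting the Site 1 equation from the Site 2 and Site 3 equations removes the quadratic terms:
138.4 x + 340.8 y = -1649.91
336.6 x − 126.8 y = -23795.10
Solving the 2×2 system: x ≈ -62.9, y ≈ 20.7 km.

x ≈ -62.9 km, y ≈ 20.7 km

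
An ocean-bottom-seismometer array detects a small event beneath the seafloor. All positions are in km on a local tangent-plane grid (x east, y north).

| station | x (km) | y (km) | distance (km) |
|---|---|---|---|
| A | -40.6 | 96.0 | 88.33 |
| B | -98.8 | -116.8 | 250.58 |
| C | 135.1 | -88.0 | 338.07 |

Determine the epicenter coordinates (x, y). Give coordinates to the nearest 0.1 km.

Circle about each station: (x + 40.6)² + (y − 96.0)² = 88.33²; (x + 98.8)² + (y + 116.8)² = 250.58²; (x − 135.1)² + (y + 88.0)² = 338.07².
Subtracting pairs of circle equations eliminates x²+y² and gives linear equations (the radical axes):
-116.4 x − 425.6 y = -42448.83
351.4 x − 368.0 y = -91357.49
Solving the 2×2 system: x ≈ -120.9, y ≈ 132.8 km.

-120.9 km east, 132.8 km north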